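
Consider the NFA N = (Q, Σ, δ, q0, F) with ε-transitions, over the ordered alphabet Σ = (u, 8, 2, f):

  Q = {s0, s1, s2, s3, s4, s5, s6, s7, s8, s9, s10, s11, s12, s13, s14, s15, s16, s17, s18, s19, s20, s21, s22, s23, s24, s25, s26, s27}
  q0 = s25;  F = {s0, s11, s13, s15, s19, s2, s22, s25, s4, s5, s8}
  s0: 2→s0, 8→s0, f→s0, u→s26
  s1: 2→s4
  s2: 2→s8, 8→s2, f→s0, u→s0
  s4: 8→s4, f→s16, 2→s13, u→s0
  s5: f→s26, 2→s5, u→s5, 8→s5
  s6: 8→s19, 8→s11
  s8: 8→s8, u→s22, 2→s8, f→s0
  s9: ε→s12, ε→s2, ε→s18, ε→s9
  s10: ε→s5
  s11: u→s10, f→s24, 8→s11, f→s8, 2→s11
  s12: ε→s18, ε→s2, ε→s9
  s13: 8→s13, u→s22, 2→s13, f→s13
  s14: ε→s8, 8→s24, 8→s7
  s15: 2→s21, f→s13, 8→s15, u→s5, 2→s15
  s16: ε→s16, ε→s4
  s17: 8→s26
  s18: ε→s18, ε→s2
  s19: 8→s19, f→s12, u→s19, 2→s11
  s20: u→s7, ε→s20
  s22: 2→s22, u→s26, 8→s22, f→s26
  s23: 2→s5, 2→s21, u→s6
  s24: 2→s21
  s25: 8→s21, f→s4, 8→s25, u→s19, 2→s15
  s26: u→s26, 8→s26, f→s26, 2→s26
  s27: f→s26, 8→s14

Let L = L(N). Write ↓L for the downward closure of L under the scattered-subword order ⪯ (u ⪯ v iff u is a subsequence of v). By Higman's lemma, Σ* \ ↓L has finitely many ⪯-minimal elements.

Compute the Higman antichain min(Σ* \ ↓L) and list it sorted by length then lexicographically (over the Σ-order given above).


Antichain: [2uf, fuu, uffu].

|Q|=28, |F|=11, |δ|=78 (14 ε).
min D↑ (12 st, q0=0, F={10}): 0:u→1,8→0,2→2,f→3 1:u→1,8→1,2→4,f→5 2:u→6,8→2,2→2,f→7 3:u→8,8→3,2→7,f→3 4:u→6,8→4,2→4,f→9 5:u→8,8→5,2→9,f→8 6:u→6,8→6,2→6,f→10 7:u→11,8→7,2→7,f→7 8:u→10,8→8,2→8,f→8 9:u→11,8→9,2→9,f→8 10:u→10,8→10,2→10,f→10 11:u→10,8→11,2→11,f→10.
'2uf': N↓-sim [19, 11, 4, 1] end={s26} — reject; 3/3 single-dels accept.
'fuu': |S_i|=[19, 13, 3, 1] end={s26} rej; 3/3 single-dels accept.
'uffu': run [19, 14, 10, 2, 1] end={s26} — reject; 4/4 single-dels accept.
3 words, ⪯-incomp.


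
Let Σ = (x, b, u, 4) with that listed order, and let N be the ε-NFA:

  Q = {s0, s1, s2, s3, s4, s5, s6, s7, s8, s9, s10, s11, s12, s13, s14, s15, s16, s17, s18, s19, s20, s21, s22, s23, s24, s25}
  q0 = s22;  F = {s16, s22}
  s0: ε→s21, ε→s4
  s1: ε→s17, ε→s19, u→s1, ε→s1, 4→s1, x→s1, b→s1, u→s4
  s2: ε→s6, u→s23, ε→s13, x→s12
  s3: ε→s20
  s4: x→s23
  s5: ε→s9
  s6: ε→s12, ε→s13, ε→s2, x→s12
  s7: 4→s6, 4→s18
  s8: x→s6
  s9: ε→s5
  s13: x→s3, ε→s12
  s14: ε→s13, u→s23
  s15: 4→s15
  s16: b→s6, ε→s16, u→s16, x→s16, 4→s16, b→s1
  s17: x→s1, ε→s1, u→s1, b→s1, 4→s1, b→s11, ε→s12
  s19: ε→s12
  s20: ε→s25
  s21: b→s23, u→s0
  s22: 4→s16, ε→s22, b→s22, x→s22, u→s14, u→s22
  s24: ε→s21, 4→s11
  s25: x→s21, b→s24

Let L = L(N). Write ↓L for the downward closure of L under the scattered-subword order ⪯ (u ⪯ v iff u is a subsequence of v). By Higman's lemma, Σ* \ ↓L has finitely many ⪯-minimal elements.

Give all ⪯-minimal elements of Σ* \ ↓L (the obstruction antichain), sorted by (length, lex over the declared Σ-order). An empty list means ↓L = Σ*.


|Q|=26, |F|=2, |δ|=57 (22 ε).
min D↑ (3 st, q0=0, F={2}): 0:x→0,b→0,u→0,4→1 1:x→1,b→2,u→1,4→1 2:x→2,b→2,u→2,4→2 (ε-aug+det+¬).
'4b': N↓-sim [19, 17, 16] end={s0,s1,s11,s12,s13,s17,s19,s2,s20,s21,s23,s24,…} rej; 2/2 single-dels accept.
1 minimals (antichain).

min(Σ*\↓L) = [4b].


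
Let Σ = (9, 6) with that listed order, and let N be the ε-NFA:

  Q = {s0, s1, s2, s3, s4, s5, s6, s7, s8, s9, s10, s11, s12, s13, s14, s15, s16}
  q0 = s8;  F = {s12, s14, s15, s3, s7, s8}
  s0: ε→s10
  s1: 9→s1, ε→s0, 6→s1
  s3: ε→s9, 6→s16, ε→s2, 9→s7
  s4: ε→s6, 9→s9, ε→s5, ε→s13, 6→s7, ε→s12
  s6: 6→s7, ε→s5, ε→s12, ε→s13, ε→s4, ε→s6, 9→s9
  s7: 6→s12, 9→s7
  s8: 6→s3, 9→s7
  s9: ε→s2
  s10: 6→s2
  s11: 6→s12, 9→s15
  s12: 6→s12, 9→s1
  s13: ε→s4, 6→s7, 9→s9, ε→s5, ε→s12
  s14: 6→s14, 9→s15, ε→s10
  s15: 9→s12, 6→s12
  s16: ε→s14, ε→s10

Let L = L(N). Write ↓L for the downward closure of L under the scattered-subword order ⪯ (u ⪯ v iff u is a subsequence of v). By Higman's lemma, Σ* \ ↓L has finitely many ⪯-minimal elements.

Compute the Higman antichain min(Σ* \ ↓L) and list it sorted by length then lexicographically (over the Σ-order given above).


|Q|=17, |F|=6, |δ|=43 (20 ε).
min D↑ (7 st, q0=0, F={5}): 0:9→1,6→2 1:9→1,6→3 2:9→1,6→4 3:9→5,6→3 4:9→6,6→4 5:9→5,6→5 6:9→3,6→3 (ε-aug+det+¬).
'969': N↓-sim [12, 7, 5, 4] end={s0,s1,s10,s2} ∉↓L; 3/3 deletions ∈↓L.
'66999': |S_i|=[12, 11, 8, 6, 5, 4] end={s0,s1,s10,s2} rej; 5/5 deletions ∈↓L.
2 obstructions.

min(Σ*\↓L) = [969, 66999].


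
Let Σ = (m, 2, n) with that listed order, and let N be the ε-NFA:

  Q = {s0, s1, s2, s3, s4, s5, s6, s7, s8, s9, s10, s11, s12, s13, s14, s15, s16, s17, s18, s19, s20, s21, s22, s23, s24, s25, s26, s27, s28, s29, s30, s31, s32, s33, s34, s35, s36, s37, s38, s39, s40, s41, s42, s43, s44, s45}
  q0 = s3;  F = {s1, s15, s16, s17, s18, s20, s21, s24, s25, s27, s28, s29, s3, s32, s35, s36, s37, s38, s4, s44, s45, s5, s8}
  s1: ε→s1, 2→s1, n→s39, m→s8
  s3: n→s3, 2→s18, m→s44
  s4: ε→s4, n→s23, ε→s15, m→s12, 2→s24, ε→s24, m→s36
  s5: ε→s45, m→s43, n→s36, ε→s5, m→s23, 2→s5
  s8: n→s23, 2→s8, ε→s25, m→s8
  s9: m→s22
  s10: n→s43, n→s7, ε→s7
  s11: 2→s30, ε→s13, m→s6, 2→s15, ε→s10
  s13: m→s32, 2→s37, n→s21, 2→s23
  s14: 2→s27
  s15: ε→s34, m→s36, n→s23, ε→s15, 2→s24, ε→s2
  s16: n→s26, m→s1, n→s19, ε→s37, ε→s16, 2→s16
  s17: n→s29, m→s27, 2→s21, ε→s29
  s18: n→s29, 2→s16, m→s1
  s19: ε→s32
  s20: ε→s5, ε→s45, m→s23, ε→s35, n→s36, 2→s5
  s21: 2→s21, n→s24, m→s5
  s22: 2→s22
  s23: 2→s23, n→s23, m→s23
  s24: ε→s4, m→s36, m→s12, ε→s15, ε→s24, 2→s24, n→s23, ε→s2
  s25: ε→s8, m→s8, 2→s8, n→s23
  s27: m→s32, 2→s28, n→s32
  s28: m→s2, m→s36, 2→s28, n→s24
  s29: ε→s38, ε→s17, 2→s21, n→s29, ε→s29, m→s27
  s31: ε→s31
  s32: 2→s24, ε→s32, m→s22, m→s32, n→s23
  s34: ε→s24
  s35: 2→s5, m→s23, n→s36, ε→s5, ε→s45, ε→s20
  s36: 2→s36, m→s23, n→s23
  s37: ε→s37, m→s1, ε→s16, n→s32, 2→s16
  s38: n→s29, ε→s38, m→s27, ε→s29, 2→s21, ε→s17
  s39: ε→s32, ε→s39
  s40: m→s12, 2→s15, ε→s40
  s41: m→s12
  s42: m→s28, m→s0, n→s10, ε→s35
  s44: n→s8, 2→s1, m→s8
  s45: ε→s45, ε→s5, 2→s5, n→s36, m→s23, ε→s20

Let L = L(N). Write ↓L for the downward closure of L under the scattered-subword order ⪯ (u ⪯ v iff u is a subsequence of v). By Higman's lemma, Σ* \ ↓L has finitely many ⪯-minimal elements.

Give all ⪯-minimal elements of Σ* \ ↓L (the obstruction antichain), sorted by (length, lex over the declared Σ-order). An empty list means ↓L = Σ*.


A = [mmn, mnn, 22nn, 2n2mm].

|Q|=46, |F|=23, |δ|=142 (46 ε).
min D↑ (15 st, q0=0, F={7}): 0:m→1,2→2,n→0 1:m→3,2→4,n→3 2:m→4,2→5,n→6 3:m→3,2→3,n→7 4:m→3,2→4,n→8 5:m→4,2→5,n→8 6:m→9,2→10,n→6 7:m→7,2→7,n→7 8:m→8,2→11,n→7 9:m→8,2→12,n→8 10:m→13,2→10,n→11 11:m→14,2→11,n→7 12:m→14,2→12,n→11 13:m→7,2→13,n→14 14:m→7,2→14,n→7 (ε-aug+det+¬).
'mmn': N↓-sim [32, 22, 13, 1] end={s23} rej; 3/3 single-dels accept.
'mnn': |S_i|=[32, 22, 13, 1] end={s23} rej; 3/3 del acc.
'22nn': |S_i|=[32, 30, 25, 13, 1] end={s23} — reject; 4/4 deletions ∈↓L.
'2n2mm': run [32, 30, 24, 16, 9, 2] end={s23,s43} rej; 5/5 deletions ∈↓L.
4 words, ⪯-incomp.


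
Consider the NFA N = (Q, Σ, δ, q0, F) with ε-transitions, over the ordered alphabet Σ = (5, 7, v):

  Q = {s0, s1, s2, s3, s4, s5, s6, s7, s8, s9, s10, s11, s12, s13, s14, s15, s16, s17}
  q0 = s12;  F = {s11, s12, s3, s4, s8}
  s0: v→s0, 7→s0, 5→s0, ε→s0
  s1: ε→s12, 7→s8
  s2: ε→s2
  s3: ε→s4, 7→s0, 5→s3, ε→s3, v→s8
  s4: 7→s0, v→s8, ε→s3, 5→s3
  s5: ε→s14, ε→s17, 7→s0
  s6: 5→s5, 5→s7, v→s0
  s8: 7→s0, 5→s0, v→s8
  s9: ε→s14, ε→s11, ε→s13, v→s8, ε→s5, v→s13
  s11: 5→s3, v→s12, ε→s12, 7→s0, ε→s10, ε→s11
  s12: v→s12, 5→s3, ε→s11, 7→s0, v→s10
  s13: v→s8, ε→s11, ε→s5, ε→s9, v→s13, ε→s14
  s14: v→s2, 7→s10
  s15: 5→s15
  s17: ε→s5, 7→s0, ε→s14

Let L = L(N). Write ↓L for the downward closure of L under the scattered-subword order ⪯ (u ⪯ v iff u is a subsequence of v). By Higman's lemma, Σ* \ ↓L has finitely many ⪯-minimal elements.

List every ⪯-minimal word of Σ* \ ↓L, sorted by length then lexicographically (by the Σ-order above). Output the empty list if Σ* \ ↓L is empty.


min(Σ*\↓L) = [7, 5v5].

|Q|=18, |F|=5, |δ|=54 (22 ε).
min D↑ (4 st, q0=0, F={2}): 0:5→1,7→2,v→0 1:5→1,7→2,v→3 2:5→2,7→2,v→2 3:5→2,7→2,v→3.
'7': run [7, 1] end={s0} ∉↓L; 1/1 deletions ∈↓L.
'5v5': N↓-sim [7, 4, 2, 1] end={s0} — reject; 3/3 del acc.
2 words, ⪯-incomp.


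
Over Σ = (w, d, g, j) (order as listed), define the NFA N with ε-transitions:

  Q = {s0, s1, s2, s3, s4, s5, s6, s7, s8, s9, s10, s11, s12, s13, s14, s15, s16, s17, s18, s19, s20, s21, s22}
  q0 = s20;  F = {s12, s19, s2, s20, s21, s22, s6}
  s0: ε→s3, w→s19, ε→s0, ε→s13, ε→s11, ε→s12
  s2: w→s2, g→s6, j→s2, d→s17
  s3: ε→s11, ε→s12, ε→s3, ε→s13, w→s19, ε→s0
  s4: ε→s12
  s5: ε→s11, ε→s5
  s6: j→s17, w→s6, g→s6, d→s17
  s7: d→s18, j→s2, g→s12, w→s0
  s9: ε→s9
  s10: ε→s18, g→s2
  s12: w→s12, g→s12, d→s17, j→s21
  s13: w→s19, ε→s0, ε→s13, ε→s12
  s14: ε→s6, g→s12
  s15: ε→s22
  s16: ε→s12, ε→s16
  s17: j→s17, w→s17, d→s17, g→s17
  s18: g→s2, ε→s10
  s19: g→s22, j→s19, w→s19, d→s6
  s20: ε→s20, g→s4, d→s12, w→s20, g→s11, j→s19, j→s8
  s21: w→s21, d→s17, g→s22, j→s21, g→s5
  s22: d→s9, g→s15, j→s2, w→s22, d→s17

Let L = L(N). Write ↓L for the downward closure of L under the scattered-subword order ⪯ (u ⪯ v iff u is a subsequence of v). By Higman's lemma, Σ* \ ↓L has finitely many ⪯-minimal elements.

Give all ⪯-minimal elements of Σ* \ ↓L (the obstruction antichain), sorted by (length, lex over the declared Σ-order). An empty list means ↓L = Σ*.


|Q|=23, |F|=7, |δ|=70 (24 ε).
min D↑ (8 st, q0=0, F={3}): 0:w→0,d→1,g→1,j→2 1:w→1,d→3,g→1,j→4 2:w→2,d→5,g→6,j→2 3:w→3,d→3,g→3,j→3 4:w→4,d→3,g→6,j→4 5:w→5,d→3,g→5,j→3 6:w→6,d→3,g→6,j→7 7:w→7,d→3,g→5,j→7 (ε-aug+det+¬).
'dd': N↓-sim [14, 10, 2] end={s17,s9} — reject; 2/2 del acc.
'gd': |S_i|=[14, 11, 2] end={s17,s9} ∉↓L; 2/2 del acc.
'jdj': run [14, 11, 3, 1] end={s17} — reject; 3/3 deletions ∈↓L.
'jgjgj': run [14, 11, 8, 3, 2, 1] end={s17} ∉↓L; 5/5 deletions ∈↓L.
4 words, ⪯-incomp.

Antichain: [dd, gd, jdj, jgjgj].


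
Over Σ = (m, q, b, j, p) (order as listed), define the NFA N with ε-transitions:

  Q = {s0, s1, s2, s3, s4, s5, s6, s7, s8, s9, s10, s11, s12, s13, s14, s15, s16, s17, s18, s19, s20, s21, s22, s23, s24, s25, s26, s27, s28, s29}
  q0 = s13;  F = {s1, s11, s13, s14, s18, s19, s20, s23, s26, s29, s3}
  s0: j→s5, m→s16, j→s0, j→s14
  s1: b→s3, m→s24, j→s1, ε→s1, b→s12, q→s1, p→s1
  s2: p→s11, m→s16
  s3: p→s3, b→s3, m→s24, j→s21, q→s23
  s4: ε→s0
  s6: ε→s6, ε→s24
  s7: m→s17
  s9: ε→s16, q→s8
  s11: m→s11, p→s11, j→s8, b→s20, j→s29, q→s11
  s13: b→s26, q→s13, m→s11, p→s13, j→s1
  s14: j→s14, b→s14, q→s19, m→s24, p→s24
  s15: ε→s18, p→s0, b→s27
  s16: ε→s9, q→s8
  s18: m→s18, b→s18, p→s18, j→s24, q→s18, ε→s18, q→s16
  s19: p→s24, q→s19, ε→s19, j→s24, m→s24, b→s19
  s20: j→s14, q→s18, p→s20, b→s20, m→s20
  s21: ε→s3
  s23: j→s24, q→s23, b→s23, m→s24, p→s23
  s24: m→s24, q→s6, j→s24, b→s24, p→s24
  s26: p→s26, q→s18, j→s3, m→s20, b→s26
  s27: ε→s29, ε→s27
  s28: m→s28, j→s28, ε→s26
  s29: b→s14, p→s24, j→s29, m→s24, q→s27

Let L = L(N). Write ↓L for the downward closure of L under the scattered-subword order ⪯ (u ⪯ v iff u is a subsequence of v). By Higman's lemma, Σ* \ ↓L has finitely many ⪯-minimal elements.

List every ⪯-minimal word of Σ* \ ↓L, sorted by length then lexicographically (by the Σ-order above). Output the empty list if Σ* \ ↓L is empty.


A = [jm, mjp, bqj].

|Q|=30, |F|=11, |δ|=89 (13 ε).
min D↑ (12 st, q0=0, F={8}): 0:m→1,q→0,b→2,j→3,p→0 1:m→1,q→1,b→4,j→5,p→1 2:m→4,q→6,b→2,j→7,p→2 3:m→8,q→3,b→7,j→3,p→3 4:m→4,q→6,b→4,j→9,p→4 5:m→8,q→5,b→9,j→5,p→8 6:m→6,q→6,b→6,j→8,p→6 7:m→8,q→10,b→7,j→7,p→7 8:m→8,q→8,b→8,j→8,p→8 9:m→8,q→11,b→9,j→9,p→8 10:m→8,q→10,b→10,j→8,p→10 11:m→8,q→11,b→11,j→8,p→8 (ε-aug+det+¬).
'jm': |S_i|=[19, 12, 2] end={s24,s6} — reject; 2/2 deletions ∈↓L.
'mjp': N↓-sim [19, 12, 7, 2] end={s24,s6} — reject; 3/3 deletions ∈↓L.
'bqj': |S_i|=[19, 14, 8, 2] end={s24,s6} ∉↓L; 3/3 del acc.
3 minimals (antichain).


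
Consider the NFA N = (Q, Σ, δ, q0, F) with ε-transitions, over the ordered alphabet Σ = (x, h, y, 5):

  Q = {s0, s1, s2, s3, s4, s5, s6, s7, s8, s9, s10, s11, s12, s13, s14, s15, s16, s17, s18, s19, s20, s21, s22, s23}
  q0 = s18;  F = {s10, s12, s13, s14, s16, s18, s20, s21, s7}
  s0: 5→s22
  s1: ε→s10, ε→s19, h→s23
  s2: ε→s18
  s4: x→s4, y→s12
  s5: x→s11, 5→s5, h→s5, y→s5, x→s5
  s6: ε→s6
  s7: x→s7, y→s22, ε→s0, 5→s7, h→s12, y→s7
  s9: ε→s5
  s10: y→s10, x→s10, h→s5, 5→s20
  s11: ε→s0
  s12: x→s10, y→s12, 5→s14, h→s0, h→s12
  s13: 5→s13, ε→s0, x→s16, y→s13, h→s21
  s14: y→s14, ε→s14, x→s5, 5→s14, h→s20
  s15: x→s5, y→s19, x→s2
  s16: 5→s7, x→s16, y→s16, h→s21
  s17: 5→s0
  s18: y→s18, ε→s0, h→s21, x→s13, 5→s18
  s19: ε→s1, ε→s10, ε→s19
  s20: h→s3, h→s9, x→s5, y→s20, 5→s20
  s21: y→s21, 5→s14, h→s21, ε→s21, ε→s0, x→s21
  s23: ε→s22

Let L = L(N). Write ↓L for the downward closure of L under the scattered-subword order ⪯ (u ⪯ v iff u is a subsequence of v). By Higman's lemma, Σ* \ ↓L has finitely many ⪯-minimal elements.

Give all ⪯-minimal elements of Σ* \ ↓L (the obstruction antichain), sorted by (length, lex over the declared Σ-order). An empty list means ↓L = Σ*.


|Q|=24, |F|=9, |δ|=68 (16 ε).
min D↑ (10 st, q0=0, F={6}): 0:x→1,h→2,y→0,5→0 1:x→3,h→2,y→1,5→1 2:x→2,h→2,y→2,5→4 3:x→3,h→2,y→3,5→5 4:x→6,h→7,y→4,5→4 5:x→5,h→8,y→5,5→5 6:x→6,h→6,y→6,5→6 7:x→6,h→6,y→7,5→7 8:x→9,h→8,y→8,5→4 9:x→9,h→6,y→9,5→7.
'h5x': |S_i|=[15, 11, 8, 4] end={s0,s11,s22,s5} rej; 3/3 single-dels accept.
'h5hh': |S_i|=[15, 11, 8, 7, 6] end={s0,s11,s22,s3,s5,s9} — reject; 4/4 single-dels accept.
'xx5hxh': |S_i|=[15, 14, 13, 11, 10, 8, 6] end={s0,s11,s22,s3,s5,s9} ∉↓L; 6/6 deletions ∈↓L.
3 minimals (antichain).

min(Σ*\↓L) = [h5x, h5hh, xx5hxh].


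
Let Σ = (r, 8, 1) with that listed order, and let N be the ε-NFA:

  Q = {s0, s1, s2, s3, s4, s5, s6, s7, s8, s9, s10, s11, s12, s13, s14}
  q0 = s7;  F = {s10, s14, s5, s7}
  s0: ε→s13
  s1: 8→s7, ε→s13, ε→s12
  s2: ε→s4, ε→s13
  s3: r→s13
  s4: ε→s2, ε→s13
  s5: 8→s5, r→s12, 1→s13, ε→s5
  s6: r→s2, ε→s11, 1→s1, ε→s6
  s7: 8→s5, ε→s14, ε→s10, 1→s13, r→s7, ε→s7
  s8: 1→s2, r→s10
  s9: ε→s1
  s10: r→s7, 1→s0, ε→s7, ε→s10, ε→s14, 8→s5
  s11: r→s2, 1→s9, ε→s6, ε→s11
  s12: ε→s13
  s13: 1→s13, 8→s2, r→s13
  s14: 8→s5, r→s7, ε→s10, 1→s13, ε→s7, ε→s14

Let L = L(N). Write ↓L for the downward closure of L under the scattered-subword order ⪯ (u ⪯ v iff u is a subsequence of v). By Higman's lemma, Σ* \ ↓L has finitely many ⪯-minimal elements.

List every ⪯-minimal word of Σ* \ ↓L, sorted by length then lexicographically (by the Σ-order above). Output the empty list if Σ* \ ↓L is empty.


A = [1, 8r].

|Q|=15, |F|=4, |δ|=46 (23 ε).
min D↑ (3 st, q0=0, F={2}): 0:r→0,8→1,1→2 1:r→2,8→1,1→2 2:r→2,8→2,1→2.
'1': N↓-sim [9, 4] end={s0,s13,s2,s4} ∉↓L; 1/1 single-dels accept.
'8r': |S_i|=[9, 5, 4] end={s12,s13,s2,s4} rej; 2/2 del acc.
2 words, ⪯-incomp.


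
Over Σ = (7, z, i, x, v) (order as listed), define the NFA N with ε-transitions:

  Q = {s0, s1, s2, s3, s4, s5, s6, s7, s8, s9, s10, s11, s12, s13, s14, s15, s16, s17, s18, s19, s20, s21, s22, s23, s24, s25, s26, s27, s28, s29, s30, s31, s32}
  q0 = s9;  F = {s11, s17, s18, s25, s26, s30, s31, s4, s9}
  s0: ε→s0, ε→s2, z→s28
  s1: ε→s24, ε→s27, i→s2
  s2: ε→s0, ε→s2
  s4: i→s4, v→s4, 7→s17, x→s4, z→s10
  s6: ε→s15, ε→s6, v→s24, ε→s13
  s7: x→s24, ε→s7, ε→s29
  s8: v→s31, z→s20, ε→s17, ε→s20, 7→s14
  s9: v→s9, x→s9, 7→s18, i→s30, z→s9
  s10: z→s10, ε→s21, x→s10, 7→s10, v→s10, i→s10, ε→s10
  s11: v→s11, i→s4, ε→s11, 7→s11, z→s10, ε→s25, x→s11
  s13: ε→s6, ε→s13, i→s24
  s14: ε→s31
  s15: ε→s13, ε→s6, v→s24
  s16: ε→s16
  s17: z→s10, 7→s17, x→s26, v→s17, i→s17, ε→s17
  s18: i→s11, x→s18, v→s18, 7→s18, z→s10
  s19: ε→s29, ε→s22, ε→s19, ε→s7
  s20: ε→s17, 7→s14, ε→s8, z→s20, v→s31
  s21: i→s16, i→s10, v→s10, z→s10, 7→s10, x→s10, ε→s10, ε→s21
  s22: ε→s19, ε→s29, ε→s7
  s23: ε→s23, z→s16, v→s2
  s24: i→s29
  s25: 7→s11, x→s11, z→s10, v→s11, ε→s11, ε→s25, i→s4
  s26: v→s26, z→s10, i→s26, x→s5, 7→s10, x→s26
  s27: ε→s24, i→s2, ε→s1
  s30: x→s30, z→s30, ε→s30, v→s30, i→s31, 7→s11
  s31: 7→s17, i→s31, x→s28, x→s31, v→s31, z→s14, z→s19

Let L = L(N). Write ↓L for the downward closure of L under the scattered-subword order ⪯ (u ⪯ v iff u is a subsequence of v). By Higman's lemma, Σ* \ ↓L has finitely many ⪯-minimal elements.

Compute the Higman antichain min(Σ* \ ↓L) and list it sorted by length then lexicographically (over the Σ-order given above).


min(Σ*\↓L) = [7z, ii7x7].

|Q|=33, |F|=9, |δ|=116 (41 ε).
min D↑ (9 st, q0=0, F={3}): 0:7→1,z→0,i→2,x→0,v→0 1:7→1,z→3,i→4,x→1,v→1 2:7→4,z→2,i→5,x→2,v→2 3:7→3,z→3,i→3,x→3,v→3 4:7→4,z→3,i→6,x→4,v→4 5:7→7,z→5,i→5,x→5,v→5 6:7→7,z→3,i→6,x→6,v→6 7:7→7,z→3,i→7,x→8,v→7 8:7→3,z→3,i→8,x→8,v→8.
'7z': |S_i|=[20, 10, 3] end={s10,s16,s21} rej; 2/2 deletions ∈↓L.
'ii7x7': N↓-sim [20, 18, 15, 6, 5, 3] end={s10,s16,s21} rej; 5/5 single-dels accept.
2 obstructions.


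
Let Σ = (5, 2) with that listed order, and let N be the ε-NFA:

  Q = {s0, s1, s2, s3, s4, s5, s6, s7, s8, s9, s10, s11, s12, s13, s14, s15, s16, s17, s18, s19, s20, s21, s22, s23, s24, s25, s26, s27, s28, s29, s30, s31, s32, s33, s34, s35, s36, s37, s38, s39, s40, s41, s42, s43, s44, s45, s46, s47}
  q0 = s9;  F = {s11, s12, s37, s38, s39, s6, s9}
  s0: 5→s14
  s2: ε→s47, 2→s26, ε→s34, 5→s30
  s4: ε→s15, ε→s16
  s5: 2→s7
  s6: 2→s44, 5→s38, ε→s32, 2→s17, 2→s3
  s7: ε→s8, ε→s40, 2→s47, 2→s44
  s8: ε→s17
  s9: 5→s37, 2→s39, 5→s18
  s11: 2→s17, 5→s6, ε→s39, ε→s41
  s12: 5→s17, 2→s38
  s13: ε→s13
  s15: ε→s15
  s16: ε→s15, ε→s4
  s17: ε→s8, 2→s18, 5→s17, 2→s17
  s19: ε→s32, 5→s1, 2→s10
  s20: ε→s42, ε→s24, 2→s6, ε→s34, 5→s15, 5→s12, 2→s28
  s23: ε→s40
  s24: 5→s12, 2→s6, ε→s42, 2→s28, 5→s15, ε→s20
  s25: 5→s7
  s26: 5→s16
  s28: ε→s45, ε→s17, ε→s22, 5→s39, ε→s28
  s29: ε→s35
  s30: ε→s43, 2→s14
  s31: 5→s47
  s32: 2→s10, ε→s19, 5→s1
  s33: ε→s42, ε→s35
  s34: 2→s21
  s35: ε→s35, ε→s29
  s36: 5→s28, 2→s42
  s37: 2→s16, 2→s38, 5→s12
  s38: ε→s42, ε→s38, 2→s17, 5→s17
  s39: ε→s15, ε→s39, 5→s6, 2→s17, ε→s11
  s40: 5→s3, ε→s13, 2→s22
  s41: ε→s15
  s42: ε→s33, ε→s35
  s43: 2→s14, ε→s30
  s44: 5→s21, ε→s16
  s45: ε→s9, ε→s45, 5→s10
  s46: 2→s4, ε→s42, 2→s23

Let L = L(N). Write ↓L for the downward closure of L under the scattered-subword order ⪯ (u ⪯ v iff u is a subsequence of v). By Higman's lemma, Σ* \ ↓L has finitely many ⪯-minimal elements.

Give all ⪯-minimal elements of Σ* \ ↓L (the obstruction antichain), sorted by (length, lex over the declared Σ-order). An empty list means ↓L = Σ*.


|Q|=48, |F|=7, |δ|=101 (47 ε).
min D↑ (7 st, q0=0, F={6}): 0:5→1,2→2 1:5→3,2→4 2:5→5,2→6 3:5→6,2→4 4:5→6,2→6 5:5→4,2→6 6:5→6,2→6.
'22': |S_i|=[25, 22, 10] end={s10,s15,s16,s17,s18,s21,s3,s4,s44,s8} — reject; 2/2 single-dels accept.
'555': |S_i|=[25, 21, 11, 3] end={s17,s18,s8} — reject; 3/3 deletions ∈↓L.
'525': |S_i|=[25, 21, 15, 4] end={s17,s18,s21,s8} — reject; 3/3 del acc.
3 obstructions.

min(Σ*\↓L) = [22, 555, 525].


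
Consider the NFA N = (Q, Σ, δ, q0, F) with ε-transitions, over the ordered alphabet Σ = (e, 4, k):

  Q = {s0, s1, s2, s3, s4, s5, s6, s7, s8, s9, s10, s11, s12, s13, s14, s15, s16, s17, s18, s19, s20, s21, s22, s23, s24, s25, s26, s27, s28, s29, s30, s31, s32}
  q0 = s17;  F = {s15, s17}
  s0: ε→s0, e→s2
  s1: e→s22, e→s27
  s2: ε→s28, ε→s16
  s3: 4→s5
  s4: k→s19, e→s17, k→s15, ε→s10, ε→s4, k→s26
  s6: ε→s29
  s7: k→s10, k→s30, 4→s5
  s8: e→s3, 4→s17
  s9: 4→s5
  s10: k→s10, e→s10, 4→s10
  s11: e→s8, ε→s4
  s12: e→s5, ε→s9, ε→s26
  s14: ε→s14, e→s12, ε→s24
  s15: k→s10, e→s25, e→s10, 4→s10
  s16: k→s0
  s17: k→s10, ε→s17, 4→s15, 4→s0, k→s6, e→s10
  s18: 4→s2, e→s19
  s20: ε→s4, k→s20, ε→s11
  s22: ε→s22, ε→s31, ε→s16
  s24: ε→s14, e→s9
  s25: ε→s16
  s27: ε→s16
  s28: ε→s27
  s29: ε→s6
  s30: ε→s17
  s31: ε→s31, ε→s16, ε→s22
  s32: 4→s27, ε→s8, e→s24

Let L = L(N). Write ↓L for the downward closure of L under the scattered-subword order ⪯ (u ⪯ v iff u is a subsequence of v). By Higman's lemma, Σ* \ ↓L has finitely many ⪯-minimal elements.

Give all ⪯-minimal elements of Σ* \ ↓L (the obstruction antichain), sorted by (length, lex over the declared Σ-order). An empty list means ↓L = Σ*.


|Q|=33, |F|=2, |δ|=63 (27 ε).
min D↑ (3 st, q0=0, F={1}): 0:e→1,4→2,k→1 1:e→1,4→1,k→1 2:e→1,4→1,k→1 (ε-aug+det+¬).
'e': N↓-sim [11, 7] end={s0,s10,s16,s2,s25,s27,s28} ∉↓L; 1/1 single-dels accept.
'k': N↓-sim [11, 8] end={s0,s10,s16,s2,s27,s28,s29,s6} rej; 1/1 del acc.
'44': run [11, 8, 1] end={s10} rej; 2/2 deletions ∈↓L.
3 obstructions.

min(Σ*\↓L) = [e, k, 44].


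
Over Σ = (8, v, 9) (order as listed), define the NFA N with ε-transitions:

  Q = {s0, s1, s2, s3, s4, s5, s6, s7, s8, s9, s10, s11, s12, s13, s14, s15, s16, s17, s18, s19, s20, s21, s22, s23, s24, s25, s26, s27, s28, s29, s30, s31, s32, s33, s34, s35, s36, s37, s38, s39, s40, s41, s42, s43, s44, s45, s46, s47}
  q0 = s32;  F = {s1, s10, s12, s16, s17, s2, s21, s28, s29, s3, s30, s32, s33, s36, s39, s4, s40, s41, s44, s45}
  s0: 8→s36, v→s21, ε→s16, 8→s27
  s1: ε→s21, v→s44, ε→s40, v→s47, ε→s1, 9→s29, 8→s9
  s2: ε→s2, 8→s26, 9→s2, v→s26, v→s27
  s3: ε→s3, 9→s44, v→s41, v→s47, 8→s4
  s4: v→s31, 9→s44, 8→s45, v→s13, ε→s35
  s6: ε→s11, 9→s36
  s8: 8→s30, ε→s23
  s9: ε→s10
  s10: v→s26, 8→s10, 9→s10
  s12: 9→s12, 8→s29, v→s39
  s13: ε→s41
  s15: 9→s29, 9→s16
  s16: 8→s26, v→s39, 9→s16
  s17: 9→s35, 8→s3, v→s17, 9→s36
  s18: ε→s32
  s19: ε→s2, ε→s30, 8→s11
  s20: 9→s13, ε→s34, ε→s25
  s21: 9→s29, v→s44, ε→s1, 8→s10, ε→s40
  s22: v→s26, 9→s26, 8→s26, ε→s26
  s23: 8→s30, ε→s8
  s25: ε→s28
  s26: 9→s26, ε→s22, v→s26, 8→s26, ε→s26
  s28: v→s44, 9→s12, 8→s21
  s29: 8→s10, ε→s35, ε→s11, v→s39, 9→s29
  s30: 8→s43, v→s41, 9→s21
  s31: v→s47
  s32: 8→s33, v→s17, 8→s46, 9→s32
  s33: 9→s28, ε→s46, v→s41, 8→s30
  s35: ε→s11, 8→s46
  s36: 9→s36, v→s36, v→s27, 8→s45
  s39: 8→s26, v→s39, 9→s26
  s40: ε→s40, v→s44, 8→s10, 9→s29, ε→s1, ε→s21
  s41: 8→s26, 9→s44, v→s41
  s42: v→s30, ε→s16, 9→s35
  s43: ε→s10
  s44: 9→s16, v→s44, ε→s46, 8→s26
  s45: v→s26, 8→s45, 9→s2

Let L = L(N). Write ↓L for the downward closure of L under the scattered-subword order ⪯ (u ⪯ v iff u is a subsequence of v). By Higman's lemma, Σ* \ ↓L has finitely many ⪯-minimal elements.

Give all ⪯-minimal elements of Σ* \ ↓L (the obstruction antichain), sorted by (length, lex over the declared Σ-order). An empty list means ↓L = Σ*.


|Q|=48, |F|=20, |δ|=120 (33 ε).
min D↑ (19 st, q0=0, F={10}): 0:8→1,v→2,9→0 1:8→3,v→4,9→5 2:8→6,v→2,9→7 3:8→8,v→4,9→9 4:8→10,v→4,9→11 5:8→9,v→11,9→12 6:8→13,v→4,9→11 7:8→14,v→7,9→7 8:8→8,v→10,9→8 9:8→8,v→11,9→15 10:8→10,v→10,9→10 11:8→10,v→11,9→16 12:8→15,v→17,9→12 13:8→14,v→4,9→11 14:8→14,v→10,9→18 15:8→8,v→17,9→15 16:8→10,v→17,9→16 17:8→10,v→17,9→10 18:8→10,v→10,9→18.
'8v8': |S_i|=[31, 28, 11, 2] end={s22,s26} rej; 3/3 del acc.
'888v': run [31, 28, 24, 9, 3] end={s22,s26,s27} ∉↓L; 4/4 single-dels accept.
'v898': |S_i|=[31, 19, 17, 8, 2] end={s22,s26} ∉↓L; 4/4 single-dels accept.
'v98v': run [31, 19, 12, 6, 3] end={s22,s26,s27} rej; 4/4 single-dels accept.
'899v9': run [31, 28, 19, 12, 4, 2] end={s22,s26} — reject; 5/5 deletions ∈↓L.
5 minimals (antichain).

min(Σ*\↓L) = [8v8, 888v, v898, v98v, 899v9].


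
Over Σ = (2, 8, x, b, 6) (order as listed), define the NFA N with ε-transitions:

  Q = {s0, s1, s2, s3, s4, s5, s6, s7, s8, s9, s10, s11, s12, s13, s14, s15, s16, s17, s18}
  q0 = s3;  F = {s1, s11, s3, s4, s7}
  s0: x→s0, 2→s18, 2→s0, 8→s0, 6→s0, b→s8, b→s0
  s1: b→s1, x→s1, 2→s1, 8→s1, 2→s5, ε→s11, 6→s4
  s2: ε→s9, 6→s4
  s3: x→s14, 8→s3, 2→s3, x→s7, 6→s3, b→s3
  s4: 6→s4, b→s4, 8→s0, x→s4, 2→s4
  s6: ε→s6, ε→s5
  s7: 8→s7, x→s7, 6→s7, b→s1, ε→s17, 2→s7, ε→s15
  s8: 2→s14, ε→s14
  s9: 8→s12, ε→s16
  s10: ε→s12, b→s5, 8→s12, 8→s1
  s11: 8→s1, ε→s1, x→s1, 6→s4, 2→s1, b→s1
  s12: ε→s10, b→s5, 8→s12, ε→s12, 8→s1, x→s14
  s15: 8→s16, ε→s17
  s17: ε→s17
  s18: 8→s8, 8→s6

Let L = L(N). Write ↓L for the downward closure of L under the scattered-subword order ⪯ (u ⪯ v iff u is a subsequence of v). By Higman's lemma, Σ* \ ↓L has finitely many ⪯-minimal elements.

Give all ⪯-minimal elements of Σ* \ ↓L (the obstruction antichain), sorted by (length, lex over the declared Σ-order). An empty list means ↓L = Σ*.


|Q|=19, |F|=5, |δ|=61 (14 ε).
min D↑ (5 st, q0=0, F={4}): 0:2→0,8→0,x→1,b→0,6→0 1:2→1,8→1,x→1,b→2,6→1 2:2→2,8→2,x→2,b→2,6→3 3:2→3,8→4,x→3,b→3,6→3 4:2→4,8→4,x→4,b→4,6→4 (ε-aug+det+¬).
'xb68': run [14, 13, 9, 7, 6] end={s0,s14,s18,s5,s6,s8} ∉↓L; 4/4 del acc.
1 minimals (antichain).

Antichain: [xb68].


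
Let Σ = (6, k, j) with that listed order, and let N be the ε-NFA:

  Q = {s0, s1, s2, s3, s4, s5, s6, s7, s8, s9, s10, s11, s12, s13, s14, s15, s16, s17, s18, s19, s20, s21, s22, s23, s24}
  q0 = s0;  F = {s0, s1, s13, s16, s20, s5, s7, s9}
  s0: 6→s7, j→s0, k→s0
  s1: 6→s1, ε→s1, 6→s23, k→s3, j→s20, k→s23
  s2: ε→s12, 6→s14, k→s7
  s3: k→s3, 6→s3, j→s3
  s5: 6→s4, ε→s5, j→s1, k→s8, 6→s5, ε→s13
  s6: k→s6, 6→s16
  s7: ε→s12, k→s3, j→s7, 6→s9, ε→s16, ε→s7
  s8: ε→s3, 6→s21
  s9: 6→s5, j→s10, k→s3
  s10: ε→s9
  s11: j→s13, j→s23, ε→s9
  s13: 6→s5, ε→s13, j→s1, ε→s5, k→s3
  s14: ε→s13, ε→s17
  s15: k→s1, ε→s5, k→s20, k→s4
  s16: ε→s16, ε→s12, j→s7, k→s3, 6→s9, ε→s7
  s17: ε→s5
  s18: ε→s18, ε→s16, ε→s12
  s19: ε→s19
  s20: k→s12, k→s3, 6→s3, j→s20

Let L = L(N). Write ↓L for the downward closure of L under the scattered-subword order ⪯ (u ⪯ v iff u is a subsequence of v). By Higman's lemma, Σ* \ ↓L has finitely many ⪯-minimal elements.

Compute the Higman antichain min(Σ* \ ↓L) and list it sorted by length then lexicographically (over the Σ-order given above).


|Q|=25, |F|=8, |δ|=64 (23 ε).
min D↑ (7 st, q0=0, F={3}): 0:6→1,k→0,j→0 1:6→2,k→3,j→1 2:6→4,k→3,j→2 3:6→3,k→3,j→3 4:6→4,k→3,j→5 5:6→5,k→3,j→6 6:6→3,k→3,j→6.
'6k': |S_i|=[15, 14, 5] end={s12,s21,s23,s3,s8} ∉↓L; 2/2 single-dels accept.
'666jj6': run [15, 14, 12, 10, 5, 3, 1] end={s3} ∉↓L; 6/6 single-dels accept.
2 obstructions.

min(Σ*\↓L) = [6k, 666jj6].


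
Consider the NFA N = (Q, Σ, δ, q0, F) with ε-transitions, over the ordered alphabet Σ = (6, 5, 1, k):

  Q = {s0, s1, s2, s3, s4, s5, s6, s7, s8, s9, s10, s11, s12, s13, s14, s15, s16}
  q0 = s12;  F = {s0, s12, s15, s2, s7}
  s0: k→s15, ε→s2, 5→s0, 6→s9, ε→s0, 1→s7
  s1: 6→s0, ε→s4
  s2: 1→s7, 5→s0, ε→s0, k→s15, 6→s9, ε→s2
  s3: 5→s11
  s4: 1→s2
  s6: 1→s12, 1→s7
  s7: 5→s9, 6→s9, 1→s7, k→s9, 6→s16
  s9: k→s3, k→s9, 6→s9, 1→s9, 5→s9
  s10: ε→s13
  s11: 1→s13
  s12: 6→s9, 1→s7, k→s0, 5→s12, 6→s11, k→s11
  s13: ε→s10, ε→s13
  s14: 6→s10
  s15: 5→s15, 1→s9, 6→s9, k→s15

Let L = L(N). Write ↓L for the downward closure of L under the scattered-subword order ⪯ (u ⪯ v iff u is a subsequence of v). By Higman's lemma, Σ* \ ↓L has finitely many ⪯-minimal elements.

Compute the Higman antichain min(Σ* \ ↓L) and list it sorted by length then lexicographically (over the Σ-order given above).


|Q|=17, |F|=5, |δ|=43 (8 ε).
min D↑ (5 st, q0=0, F={1}): 0:6→1,5→0,1→2,k→3 1:6→1,5→1,1→1,k→1 2:6→1,5→1,1→2,k→1 3:6→1,5→3,1→2,k→4 4:6→1,5→4,1→1,k→4 (ε-aug+det+¬).
'6': |S_i|=[11, 6] end={s10,s11,s13,s16,s3,s9} — reject; 1/1 deletions ∈↓L.
'15': |S_i|=[11, 7, 5] end={s10,s11,s13,s3,s9} rej; 2/2 del acc.
'1k': run [11, 7, 5] end={s10,s11,s13,s3,s9} — reject; 2/2 del acc.
'kk1': |S_i|=[11, 10, 6, 5] end={s10,s11,s13,s3,s9} rej; 3/3 single-dels accept.
4 minimals (antichain).

min(Σ*\↓L) = [6, 15, 1k, kk1].


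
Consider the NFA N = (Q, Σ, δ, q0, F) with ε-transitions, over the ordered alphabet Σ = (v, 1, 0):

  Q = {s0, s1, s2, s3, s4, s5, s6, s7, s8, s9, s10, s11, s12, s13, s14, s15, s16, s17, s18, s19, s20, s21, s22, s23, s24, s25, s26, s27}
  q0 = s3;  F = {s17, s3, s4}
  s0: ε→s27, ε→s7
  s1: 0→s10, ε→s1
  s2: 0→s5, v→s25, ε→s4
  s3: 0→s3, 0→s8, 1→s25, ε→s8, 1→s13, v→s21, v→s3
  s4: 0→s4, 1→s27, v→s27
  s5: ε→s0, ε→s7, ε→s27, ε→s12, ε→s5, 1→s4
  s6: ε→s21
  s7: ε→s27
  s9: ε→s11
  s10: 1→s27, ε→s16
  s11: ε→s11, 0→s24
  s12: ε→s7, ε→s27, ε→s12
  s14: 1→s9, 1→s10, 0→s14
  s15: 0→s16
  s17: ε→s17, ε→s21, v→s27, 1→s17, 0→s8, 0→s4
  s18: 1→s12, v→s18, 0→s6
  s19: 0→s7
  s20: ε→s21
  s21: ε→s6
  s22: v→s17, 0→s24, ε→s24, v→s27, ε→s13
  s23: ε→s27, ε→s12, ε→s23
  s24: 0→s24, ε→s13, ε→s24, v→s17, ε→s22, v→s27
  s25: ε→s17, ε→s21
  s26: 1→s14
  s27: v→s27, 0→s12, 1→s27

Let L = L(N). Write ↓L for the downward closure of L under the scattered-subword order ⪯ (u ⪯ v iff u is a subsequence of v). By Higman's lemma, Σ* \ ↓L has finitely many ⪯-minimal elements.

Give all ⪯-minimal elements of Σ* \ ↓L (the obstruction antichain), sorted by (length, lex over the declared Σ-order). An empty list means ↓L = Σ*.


A = [1v, 101].

|Q|=28, |F|=3, |δ|=69 (32 ε).
min D↑ (4 st, q0=0, F={2}): 0:v→0,1→1,0→0 1:v→2,1→1,0→3 2:v→2,1→2,0→2 3:v→2,1→2,0→3.
'1v': run [11, 10, 3] end={s12,s27,s7} — reject; 2/2 single-dels accept.
'101': run [11, 10, 5, 3] end={s12,s27,s7} — reject; 3/3 del acc.
2 words, ⪯-incomp.


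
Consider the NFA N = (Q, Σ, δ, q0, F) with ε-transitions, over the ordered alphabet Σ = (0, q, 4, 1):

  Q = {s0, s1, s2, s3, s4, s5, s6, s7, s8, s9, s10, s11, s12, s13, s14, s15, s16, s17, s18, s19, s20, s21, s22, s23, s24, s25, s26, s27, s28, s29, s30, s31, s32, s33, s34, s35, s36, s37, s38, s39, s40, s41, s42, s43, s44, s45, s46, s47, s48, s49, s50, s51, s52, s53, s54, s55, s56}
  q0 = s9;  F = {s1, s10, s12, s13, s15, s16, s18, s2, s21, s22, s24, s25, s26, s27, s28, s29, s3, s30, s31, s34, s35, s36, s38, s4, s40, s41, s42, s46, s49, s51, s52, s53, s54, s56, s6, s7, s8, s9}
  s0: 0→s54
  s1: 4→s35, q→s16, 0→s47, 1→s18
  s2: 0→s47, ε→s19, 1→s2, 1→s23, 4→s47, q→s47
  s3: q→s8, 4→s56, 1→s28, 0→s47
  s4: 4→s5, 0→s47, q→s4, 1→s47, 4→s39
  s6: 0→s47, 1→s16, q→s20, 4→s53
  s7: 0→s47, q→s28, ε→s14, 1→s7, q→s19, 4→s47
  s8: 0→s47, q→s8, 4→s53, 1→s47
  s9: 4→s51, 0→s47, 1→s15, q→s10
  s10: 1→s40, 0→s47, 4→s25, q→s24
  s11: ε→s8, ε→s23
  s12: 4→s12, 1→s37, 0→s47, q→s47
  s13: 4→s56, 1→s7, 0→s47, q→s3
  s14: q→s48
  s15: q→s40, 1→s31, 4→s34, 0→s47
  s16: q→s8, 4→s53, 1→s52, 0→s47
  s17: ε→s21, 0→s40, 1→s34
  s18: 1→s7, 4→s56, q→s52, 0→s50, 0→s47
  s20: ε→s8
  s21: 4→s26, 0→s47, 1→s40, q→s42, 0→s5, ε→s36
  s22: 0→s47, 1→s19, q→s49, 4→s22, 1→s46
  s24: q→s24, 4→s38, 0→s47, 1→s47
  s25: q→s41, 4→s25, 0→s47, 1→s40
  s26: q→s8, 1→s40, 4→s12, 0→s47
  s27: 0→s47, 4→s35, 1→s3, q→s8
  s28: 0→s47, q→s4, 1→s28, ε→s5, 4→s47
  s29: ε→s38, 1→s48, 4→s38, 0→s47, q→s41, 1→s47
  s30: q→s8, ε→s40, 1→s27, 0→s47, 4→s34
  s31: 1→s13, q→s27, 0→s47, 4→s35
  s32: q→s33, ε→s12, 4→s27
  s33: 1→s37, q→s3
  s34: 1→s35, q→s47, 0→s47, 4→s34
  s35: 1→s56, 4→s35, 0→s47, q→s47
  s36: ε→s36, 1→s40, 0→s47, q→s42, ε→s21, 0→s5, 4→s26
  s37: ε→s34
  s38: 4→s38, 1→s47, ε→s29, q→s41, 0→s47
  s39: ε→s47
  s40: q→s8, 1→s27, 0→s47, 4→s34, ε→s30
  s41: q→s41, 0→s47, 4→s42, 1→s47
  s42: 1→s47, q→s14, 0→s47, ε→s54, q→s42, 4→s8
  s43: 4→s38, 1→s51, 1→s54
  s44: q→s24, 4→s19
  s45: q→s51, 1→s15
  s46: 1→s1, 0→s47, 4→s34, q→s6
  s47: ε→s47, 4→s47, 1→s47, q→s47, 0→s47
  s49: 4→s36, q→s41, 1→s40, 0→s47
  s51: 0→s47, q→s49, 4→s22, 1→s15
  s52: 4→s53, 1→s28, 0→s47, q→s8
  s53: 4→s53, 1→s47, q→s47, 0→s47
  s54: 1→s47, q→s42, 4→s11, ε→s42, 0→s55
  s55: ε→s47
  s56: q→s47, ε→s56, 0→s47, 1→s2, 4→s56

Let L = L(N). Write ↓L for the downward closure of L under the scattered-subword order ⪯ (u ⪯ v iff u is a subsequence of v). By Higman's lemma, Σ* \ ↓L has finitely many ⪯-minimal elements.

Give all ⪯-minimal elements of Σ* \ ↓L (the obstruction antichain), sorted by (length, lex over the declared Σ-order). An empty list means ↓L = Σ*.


|Q|=57, |F|=38, |δ|=202 (22 ε).
min D↑ (35 st, q0=0, F={1}): 0:0→1,q→2,4→3,1→4 1:0→1,q→1,4→1,1→1 2:0→1,q→5,4→6,1→7 3:0→1,q→8,4→9,1→4 4:0→1,q→7,4→10,1→11 5:0→1,q→5,4→12,1→1 6:0→1,q→13,4→6,1→7 7:0→1,q→14,4→10,1→15 8:0→1,q→13,4→16,1→7 9:0→1,q→8,4→9,1→17 10:0→1,q→1,4→10,1→18 11:0→1,q→15,4→18,1→19 12:0→1,q→13,4→12,1→1 13:0→1,q→13,4→20,1→1 14:0→1,q→14,4→21,1→1 15:0→1,q→14,4→18,1→22 16:0→1,q→20,4→23,1→7 17:0→1,q→24,4→10,1→25 18:0→1,q→1,4→18,1→26 19:0→1,q→22,4→26,1→27 20:0→1,q→20,4→14,1→1 21:0→1,q→1,4→21,1→1 22:0→1,q→14,4→26,1→28 23:0→1,q→14,4→29,1→7 24:0→1,q→14,4→21,1→30 25:0→1,q→30,4→18,1→31 26:0→1,q→1,4→26,1→32 27:0→1,q→28,4→1,1→27 28:0→1,q→33,4→1,1→28 29:0→1,q→1,4→29,1→10 30:0→1,q→14,4→21,1→34 31:0→1,q→34,4→26,1→27 32:0→1,q→1,4→1,1→32 33:0→1,q→33,4→1,1→1 34:0→1,q→14,4→21,1→28.
'0': run [50, 4] end={s47,s5,s50,s55} rej; 1/1 single-dels accept.
'qq1': |S_i|=[50, 39, 18, 2] end={s47,s48} ∉↓L; 3/3 deletions ∈↓L.
'14q': N↓-sim [50, 32, 10, 1] end={s47} — reject; 3/3 del acc.
'11114': run [50, 32, 24, 19, 11, 3] end={s39,s47,s5} — reject; 5/5 del acc.
'4q444q': run [50, 47, 34, 28, 21, 12, 1] end={s47} rej; 6/6 deletions ∈↓L.
'441q41': run [50, 47, 43, 29, 13, 4, 1] end={s47} ∉↓L; 6/6 del acc.
6 obstructions.

A = [0, qq1, 14q, 11114, 4q444q, 441q41].


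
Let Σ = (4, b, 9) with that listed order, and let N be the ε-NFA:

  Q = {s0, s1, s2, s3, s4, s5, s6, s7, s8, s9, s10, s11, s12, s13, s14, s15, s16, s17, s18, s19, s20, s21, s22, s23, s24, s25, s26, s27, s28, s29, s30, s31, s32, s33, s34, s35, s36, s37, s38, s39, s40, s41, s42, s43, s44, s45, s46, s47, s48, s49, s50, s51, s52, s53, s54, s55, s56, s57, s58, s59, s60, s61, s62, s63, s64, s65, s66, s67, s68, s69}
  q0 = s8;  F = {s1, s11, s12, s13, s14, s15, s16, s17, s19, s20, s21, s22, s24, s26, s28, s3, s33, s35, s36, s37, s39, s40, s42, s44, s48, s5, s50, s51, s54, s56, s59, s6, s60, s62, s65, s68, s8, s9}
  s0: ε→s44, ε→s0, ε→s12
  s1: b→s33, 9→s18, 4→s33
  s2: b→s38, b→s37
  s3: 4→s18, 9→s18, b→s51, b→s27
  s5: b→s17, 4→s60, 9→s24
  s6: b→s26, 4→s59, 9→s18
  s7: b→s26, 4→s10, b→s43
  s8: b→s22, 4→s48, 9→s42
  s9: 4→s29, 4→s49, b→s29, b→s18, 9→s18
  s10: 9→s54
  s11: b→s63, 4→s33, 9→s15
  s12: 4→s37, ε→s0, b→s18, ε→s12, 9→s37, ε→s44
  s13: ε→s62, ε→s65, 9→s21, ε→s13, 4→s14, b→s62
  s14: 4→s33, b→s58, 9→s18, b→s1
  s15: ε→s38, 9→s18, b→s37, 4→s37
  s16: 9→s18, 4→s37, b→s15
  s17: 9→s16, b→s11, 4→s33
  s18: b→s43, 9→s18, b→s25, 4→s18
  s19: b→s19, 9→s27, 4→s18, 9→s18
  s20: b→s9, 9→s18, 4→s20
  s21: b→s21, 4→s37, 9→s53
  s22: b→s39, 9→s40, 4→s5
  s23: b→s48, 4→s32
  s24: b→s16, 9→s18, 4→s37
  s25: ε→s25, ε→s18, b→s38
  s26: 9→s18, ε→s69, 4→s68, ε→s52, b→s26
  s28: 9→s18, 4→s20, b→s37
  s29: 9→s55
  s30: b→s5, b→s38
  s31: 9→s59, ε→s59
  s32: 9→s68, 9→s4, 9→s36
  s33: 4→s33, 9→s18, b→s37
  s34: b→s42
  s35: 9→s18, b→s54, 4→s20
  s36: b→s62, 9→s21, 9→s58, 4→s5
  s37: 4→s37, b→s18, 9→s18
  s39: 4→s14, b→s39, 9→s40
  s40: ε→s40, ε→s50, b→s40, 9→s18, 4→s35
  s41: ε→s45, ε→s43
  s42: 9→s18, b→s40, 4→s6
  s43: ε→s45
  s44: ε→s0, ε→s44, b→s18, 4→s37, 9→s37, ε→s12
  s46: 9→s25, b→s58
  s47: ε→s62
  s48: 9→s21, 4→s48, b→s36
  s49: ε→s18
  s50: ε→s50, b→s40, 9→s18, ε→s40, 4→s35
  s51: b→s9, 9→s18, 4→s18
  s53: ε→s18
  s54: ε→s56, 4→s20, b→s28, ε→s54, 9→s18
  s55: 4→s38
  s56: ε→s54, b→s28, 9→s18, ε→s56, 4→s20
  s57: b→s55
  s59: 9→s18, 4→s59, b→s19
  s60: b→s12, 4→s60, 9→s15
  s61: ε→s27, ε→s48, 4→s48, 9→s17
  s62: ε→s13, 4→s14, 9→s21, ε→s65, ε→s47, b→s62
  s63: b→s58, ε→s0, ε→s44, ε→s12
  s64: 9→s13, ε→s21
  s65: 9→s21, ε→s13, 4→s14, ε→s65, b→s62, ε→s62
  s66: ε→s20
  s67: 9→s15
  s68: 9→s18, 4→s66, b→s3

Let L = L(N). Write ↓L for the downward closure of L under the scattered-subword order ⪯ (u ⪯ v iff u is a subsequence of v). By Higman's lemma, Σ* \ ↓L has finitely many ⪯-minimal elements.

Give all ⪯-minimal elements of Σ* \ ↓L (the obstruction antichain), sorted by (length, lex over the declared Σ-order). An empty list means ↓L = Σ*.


|Q|=70, |F|=38, |δ|=195 (45 ε).
min D↑ (34 st, q0=0, F={10}): 0:4→1,b→2,9→3 1:4→1,b→4,9→5 2:4→6,b→7,9→8 3:4→9,b→8,9→10 4:4→6,b→11,9→5 5:4→12,b→5,9→10 6:4→13,b→14,9→15 7:4→16,b→7,9→8 8:4→17,b→8,9→10 9:4→18,b→19,9→10 10:4→10,b→10,9→10 11:4→16,b→11,9→5 12:4→12,b→10,9→10 13:4→13,b→20,9→21 14:4→22,b→23,9→24 15:4→12,b→24,9→10 16:4→22,b→25,9→10 17:4→26,b→27,9→10 18:4→18,b→28,9→10 19:4→29,b→19,9→10 20:4→12,b→10,9→12 21:4→12,b→12,9→10 22:4→22,b→12,9→10 23:4→22,b→20,9→21 24:4→12,b→21,9→10 25:4→22,b→22,9→10 26:4→26,b→30,9→10 27:4→26,b→31,9→10 28:4→10,b→28,9→10 29:4→26,b→32,9→10 30:4→10,b→10,9→10 31:4→26,b→12,9→10 32:4→10,b→33,9→10 33:4→10,b→30,9→10 (ε-aug+det+¬).
'99': |S_i|=[55, 35, 8] end={s18,s25,s27,s38,s43,s45,s53,s55} ∉↓L; 2/2 deletions ∈↓L.
'494b': N↓-sim [55, 49, 14, 6, 5] end={s18,s25,s38,s43,s45} — reject; 4/4 del acc.
'bb49': run [55, 50, 45, 24, 6] end={s18,s25,s38,s43,s45,s55} — reject; 4/4 del acc.
'b44bb': |S_i|=[55, 50, 35, 18, 13, 7] end={s18,s25,s29,s38,s43,s45,s55} rej; 5/5 deletions ∈↓L.
'944b4': |S_i|=[55, 35, 26, 18, 13, 8] end={s18,s25,s29,s38,s43,s45,s49,s55} rej; 5/5 single-dels accept.
'b4bbbb': run [55, 50, 35, 28, 22, 15, 8] end={s18,s25,s29,s38,s43,s45,s55,s58} rej; 6/6 deletions ∈↓L.
6 obstructions.

min(Σ*\↓L) = [99, 494b, bb49, b44bb, 944b4, b4bbbb].
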